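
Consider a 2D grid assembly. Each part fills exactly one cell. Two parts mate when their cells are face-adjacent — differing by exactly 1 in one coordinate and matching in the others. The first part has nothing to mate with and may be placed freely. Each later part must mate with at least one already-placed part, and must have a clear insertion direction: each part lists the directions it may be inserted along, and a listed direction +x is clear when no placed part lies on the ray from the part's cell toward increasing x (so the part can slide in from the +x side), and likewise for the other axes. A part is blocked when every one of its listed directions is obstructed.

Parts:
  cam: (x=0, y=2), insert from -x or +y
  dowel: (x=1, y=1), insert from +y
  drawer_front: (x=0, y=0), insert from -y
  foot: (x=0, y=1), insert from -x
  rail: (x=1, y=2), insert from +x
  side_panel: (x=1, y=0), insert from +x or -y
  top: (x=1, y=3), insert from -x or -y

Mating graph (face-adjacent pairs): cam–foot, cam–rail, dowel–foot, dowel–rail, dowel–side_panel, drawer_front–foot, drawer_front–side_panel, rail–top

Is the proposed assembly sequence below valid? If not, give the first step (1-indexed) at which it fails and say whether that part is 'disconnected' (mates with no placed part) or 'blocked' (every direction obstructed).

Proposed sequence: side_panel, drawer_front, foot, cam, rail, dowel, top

1. side_panel@(1, 0) [+x clear] — {side_panel}
2. drawer_front@(0, 0) [-y clear] — {drawer_front, side_panel}
3. foot@(0, 1) [-x clear] — {drawer_front, foot, side_panel}
4. cam@(0, 2) [-x clear] — {cam, drawer_front, foot, side_panel}
5. rail@(1, 2) [+x clear] — {cam, drawer_front, foot, rail, side_panel}
6. dowel@(1, 1) — +y all obstructed ⇒ blocked

Invalid at step 6 (blocked)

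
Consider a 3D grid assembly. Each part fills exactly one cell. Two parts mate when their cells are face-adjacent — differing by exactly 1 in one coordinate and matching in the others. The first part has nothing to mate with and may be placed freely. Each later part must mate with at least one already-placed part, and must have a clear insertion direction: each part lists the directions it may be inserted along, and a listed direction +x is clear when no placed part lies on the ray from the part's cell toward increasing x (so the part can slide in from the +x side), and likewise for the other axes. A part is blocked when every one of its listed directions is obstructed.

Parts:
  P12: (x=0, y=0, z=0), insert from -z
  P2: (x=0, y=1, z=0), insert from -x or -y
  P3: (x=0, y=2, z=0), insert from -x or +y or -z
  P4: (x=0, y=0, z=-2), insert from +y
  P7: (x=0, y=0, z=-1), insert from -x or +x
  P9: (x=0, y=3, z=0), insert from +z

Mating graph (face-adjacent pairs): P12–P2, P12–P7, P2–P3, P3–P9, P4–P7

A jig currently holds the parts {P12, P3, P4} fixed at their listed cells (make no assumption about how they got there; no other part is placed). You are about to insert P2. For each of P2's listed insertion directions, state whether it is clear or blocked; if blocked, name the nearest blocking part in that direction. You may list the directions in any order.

-x: ray from P2(0, 1, 0) has no placed part ⇒ clear
-y: nearest on ray is P12@(0, 0, 0) ⇒ blocked

-x: clear; -y: blocked by P12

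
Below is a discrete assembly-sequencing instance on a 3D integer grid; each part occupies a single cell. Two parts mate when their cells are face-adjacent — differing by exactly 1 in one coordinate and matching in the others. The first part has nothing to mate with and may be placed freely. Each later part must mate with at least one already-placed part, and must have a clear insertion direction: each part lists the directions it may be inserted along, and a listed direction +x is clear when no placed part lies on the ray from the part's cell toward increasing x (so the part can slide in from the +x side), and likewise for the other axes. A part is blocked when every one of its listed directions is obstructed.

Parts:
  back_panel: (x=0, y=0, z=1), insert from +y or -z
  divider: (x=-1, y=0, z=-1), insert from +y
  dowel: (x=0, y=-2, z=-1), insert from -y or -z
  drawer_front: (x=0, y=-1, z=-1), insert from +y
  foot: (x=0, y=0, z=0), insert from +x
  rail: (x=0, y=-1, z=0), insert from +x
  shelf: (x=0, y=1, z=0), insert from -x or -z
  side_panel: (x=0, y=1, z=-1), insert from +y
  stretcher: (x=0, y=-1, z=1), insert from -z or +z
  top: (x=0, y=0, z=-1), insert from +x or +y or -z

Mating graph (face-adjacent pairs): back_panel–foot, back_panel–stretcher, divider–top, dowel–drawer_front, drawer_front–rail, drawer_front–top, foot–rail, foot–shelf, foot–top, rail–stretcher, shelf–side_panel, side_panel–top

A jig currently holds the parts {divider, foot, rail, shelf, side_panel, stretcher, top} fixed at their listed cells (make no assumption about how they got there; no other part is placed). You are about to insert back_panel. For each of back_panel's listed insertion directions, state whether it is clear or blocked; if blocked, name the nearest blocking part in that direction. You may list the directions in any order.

+y: clear; -z: blocked by foot

+y: ray from back_panel(0, 0, 1) has no placed part ⇒ clear
-z: nearest on ray is foot@(0, 0, 0) ⇒ blocked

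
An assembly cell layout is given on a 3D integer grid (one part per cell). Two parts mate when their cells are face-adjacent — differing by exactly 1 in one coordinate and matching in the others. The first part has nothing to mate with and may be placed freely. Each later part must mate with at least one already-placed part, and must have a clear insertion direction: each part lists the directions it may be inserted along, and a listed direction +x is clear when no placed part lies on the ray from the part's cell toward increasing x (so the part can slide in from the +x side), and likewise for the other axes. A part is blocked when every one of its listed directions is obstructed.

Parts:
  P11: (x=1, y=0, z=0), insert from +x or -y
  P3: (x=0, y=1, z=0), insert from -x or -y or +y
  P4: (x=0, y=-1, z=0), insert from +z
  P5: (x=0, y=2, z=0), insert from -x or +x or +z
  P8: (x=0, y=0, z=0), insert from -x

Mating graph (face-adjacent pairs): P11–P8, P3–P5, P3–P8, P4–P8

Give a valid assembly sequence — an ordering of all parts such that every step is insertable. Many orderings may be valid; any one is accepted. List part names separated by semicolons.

P11; P8; P4; P3; P5

1. P11@(1, 0, 0) [+x clear] — {P11}
2. P8@(0, 0, 0) [-x clear] — {P11, P8}
3. P4@(0, -1, 0) [+z clear] — {P11, P4, P8}
4. P3@(0, 1, 0) [-x clear] — {P11, P3, P4, P8}
5. P5@(0, 2, 0) [-x clear] — {P11, P3, P4, P5, P8}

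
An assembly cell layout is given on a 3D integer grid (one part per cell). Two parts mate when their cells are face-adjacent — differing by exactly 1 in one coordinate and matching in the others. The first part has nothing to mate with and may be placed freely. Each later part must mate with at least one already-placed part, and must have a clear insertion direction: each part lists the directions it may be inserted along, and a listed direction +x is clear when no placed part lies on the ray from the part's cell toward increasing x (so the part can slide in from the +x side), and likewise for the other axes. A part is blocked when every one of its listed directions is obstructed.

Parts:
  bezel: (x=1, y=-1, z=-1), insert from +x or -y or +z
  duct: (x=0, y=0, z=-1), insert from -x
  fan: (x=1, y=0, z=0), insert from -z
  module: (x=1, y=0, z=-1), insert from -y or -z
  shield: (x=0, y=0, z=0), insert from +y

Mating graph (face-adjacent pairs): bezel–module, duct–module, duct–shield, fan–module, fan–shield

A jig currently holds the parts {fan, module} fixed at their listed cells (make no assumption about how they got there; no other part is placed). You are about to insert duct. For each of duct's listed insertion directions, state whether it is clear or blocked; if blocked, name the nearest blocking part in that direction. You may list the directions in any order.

-x: ray from duct(0, 0, -1) has no placed part ⇒ clear

-x: clear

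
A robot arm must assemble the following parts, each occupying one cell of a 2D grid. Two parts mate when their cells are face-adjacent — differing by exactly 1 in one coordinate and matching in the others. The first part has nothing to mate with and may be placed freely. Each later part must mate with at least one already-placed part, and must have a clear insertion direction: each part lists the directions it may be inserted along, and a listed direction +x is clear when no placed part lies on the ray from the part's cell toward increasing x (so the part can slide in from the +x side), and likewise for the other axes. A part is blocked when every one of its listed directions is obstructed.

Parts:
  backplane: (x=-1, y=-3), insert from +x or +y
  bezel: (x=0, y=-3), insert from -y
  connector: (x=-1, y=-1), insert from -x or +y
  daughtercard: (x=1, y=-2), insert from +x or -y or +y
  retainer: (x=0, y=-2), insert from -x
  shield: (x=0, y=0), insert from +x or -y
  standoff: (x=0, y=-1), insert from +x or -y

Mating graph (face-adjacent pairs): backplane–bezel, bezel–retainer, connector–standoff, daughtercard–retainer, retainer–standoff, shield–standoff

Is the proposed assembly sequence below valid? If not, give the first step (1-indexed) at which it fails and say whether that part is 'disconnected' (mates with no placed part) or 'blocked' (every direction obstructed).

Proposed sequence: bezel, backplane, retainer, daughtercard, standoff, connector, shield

1. bezel@(0, -3) [-y clear] — {bezel}
2. backplane@(-1, -3) [+y clear] — {backplane, bezel}
3. retainer@(0, -2) [-x clear] — {backplane, bezel, retainer}
4. daughtercard@(1, -2) [+x clear] — {backplane, bezel, daughtercard, retainer}
5. standoff@(0, -1) [+x clear] — {backplane, bezel, daughtercard, retainer, standoff}
6. connector@(-1, -1) [-x clear] — {backplane, bezel, connector, daughtercard, retainer, standoff}
7. shield@(0, 0) [+x clear] — {backplane, bezel, connector, daughtercard, retainer, shield, standoff}

Valid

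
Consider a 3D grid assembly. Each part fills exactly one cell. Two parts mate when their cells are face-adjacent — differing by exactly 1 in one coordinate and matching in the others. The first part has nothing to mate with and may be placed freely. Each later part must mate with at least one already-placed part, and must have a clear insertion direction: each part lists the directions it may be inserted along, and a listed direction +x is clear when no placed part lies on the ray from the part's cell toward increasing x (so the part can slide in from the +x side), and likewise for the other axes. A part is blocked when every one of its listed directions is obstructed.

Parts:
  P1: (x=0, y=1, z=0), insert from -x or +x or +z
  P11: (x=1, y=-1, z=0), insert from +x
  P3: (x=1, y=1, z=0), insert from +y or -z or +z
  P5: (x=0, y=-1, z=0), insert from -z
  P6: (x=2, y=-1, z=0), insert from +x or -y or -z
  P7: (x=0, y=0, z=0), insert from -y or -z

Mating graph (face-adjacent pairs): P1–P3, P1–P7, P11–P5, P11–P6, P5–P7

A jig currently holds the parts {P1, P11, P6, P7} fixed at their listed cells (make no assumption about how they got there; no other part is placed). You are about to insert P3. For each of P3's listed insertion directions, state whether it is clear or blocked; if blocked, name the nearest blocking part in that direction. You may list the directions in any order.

+y: clear; +z: clear; -z: clear

+y: ray from P3(1, 1, 0) has no placed part ⇒ clear
-z: ray from P3(1, 1, 0) has no placed part ⇒ clear
+z: ray from P3(1, 1, 0) has no placed part ⇒ clear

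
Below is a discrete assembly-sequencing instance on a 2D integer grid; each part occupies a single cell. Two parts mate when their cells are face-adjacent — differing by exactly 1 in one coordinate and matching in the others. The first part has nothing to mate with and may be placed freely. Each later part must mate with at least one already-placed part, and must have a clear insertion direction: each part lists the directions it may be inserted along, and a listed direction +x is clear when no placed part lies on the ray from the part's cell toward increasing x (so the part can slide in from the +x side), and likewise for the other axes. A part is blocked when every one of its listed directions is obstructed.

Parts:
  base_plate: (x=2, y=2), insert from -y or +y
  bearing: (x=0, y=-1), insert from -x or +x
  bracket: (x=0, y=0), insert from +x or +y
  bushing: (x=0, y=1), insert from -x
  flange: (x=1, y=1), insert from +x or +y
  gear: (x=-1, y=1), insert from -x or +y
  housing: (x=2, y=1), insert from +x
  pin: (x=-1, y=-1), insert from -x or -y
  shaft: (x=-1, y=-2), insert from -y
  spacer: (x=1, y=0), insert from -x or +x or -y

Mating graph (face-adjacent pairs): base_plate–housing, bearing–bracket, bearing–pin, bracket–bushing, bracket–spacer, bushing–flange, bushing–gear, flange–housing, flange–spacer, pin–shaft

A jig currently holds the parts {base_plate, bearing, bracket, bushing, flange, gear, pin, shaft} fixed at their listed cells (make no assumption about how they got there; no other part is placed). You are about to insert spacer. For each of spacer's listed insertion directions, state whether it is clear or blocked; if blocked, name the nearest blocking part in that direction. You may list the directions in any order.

+x: clear; -x: blocked by bracket; -y: clear

-x: nearest on ray is bracket@(0, 0) ⇒ blocked
+x: ray from spacer(1, 0) has no placed part ⇒ clear
-y: ray from spacer(1, 0) has no placed part ⇒ clear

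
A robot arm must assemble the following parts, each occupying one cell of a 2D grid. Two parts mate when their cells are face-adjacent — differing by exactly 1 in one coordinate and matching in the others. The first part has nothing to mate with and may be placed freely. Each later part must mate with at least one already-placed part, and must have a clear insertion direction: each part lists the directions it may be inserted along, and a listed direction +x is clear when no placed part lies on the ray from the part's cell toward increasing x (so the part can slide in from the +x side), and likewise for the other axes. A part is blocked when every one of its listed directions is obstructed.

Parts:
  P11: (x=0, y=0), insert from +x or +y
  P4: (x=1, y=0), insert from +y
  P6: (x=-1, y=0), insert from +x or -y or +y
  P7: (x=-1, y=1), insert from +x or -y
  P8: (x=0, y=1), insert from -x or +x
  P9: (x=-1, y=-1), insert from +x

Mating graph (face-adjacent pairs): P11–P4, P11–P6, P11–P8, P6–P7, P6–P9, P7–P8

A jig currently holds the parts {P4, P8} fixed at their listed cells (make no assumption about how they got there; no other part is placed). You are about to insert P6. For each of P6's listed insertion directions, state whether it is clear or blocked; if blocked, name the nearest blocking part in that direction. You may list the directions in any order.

+x: blocked by P4; +y: clear; -y: clear

+x: nearest on ray is P4@(1, 0) ⇒ blocked
-y: ray from P6(-1, 0) has no placed part ⇒ clear
+y: ray from P6(-1, 0) has no placed part ⇒ clear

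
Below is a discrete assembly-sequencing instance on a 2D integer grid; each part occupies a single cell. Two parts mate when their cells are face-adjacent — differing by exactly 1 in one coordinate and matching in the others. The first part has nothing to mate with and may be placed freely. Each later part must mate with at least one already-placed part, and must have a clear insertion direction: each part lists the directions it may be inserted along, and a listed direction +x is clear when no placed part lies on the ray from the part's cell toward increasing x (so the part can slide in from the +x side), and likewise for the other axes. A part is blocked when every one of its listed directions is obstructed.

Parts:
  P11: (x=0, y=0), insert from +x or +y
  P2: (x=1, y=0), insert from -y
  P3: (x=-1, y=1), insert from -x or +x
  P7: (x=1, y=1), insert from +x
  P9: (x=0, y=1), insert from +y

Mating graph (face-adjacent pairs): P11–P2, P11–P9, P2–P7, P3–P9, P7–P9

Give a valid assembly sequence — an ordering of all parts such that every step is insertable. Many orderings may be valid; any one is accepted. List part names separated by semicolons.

1. P7@(1, 1) [+x clear] — {P7}
2. P9@(0, 1) [+y clear] — {P7, P9}
3. P11@(0, 0) [+x clear] — {P11, P7, P9}
4. P2@(1, 0) [-y clear] — {P11, P2, P7, P9}
5. P3@(-1, 1) [-x clear] — {P11, P2, P3, P7, P9}

P7; P9; P11; P2; P3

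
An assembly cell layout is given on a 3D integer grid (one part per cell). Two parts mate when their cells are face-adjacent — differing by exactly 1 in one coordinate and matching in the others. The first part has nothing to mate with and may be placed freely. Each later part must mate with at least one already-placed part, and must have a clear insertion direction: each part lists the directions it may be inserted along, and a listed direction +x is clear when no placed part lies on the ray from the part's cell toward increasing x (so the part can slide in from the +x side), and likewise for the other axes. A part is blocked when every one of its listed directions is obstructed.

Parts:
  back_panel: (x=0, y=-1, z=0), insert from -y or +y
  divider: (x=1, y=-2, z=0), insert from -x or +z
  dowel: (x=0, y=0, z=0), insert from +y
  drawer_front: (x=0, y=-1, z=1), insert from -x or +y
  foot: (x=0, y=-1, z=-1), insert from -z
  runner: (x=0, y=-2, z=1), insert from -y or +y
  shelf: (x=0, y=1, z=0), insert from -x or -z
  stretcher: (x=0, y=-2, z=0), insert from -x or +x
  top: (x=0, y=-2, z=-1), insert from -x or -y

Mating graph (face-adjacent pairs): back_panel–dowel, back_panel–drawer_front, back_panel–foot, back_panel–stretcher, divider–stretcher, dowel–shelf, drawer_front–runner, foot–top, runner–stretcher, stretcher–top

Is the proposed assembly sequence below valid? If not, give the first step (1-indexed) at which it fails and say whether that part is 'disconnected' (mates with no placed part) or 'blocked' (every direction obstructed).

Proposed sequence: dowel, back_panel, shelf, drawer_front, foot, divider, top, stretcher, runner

Invalid at step 6 (disconnected)

1. dowel@(0, 0, 0) [+y clear] — {dowel}
2. back_panel@(0, -1, 0) [-y clear] — {back_panel, dowel}
3. shelf@(0, 1, 0) [-x clear] — {back_panel, dowel, shelf}
4. drawer_front@(0, -1, 1) [-x clear] — {back_panel, dowel, drawer_front, shelf}
5. foot@(0, -1, -1) [-z clear] — {back_panel, dowel, drawer_front, foot, shelf}
6. divider@(1, -2, 0) — no placed neighbour ⇒ disconnected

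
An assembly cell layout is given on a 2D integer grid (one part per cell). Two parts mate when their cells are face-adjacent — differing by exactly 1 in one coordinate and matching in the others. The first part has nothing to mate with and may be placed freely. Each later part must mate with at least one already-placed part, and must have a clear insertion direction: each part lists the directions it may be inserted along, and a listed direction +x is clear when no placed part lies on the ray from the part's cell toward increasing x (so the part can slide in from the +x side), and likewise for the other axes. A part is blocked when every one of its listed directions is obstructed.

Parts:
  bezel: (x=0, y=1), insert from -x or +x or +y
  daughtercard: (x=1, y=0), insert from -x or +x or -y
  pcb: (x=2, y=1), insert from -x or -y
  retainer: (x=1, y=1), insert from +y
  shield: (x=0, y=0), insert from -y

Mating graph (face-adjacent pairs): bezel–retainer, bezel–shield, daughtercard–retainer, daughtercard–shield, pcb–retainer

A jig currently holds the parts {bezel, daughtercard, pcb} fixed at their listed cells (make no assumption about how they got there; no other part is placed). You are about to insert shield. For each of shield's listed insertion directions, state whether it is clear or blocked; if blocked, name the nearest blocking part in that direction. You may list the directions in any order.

-y: ray from shield(0, 0) has no placed part ⇒ clear

-y: clear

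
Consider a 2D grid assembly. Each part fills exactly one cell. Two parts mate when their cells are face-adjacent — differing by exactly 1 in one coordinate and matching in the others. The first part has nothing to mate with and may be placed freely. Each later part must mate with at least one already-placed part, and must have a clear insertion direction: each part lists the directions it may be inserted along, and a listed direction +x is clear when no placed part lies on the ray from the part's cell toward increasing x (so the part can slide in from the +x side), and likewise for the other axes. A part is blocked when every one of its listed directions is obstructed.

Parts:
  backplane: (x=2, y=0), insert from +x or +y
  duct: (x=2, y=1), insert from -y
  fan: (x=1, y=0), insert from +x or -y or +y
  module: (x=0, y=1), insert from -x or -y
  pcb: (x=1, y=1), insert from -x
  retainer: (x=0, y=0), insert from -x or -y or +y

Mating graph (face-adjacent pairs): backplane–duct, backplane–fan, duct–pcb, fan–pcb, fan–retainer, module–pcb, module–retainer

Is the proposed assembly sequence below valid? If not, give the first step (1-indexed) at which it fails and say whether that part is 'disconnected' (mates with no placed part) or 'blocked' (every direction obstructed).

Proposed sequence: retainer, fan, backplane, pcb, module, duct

1. retainer@(0, 0) [-x clear] — {retainer}
2. fan@(1, 0) [+x clear] — {fan, retainer}
3. backplane@(2, 0) [+x clear] — {backplane, fan, retainer}
4. pcb@(1, 1) [-x clear] — {backplane, fan, pcb, retainer}
5. module@(0, 1) [-x clear] — {backplane, fan, module, pcb, retainer}
6. duct@(2, 1) — -y all obstructed ⇒ blocked

Invalid at step 6 (blocked)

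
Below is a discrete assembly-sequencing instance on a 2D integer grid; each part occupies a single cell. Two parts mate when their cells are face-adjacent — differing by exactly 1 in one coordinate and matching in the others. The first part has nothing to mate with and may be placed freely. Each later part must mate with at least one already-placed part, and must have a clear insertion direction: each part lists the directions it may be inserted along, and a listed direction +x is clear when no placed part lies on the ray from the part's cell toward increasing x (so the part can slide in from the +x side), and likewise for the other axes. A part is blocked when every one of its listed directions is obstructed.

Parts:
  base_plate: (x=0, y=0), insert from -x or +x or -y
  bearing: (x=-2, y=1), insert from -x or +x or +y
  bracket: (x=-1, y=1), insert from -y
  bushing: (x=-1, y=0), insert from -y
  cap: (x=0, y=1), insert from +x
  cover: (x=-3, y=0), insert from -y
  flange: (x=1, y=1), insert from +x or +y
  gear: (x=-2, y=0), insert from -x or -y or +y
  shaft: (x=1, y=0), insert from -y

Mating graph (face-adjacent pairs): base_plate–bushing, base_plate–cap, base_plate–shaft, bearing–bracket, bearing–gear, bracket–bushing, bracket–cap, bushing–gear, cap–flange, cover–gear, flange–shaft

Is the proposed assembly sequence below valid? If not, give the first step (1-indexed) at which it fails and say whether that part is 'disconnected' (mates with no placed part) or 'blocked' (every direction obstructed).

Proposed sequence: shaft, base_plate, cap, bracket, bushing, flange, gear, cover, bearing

Valid

1. shaft@(1, 0) [-y clear] — {shaft}
2. base_plate@(0, 0) [-x clear] — {base_plate, shaft}
3. cap@(0, 1) [+x clear] — {base_plate, cap, shaft}
4. bracket@(-1, 1) [-y clear] — {base_plate, bracket, cap, shaft}
5. bushing@(-1, 0) [-y clear] — {base_plate, bracket, bushing, cap, shaft}
6. flange@(1, 1) [+x clear] — {base_plate, bracket, bushing, cap, flange, shaft}
7. gear@(-2, 0) [-x clear] — {base_plate, bracket, bushing, cap, flange, gear, shaft}
8. cover@(-3, 0) [-y clear] — {base_plate, bracket, bushing, cap, cover, flange, gear, shaft}
9. bearing@(-2, 1) [-x clear] — {base_plate, bearing, bracket, bushing, cap, cover, flange, gear, shaft}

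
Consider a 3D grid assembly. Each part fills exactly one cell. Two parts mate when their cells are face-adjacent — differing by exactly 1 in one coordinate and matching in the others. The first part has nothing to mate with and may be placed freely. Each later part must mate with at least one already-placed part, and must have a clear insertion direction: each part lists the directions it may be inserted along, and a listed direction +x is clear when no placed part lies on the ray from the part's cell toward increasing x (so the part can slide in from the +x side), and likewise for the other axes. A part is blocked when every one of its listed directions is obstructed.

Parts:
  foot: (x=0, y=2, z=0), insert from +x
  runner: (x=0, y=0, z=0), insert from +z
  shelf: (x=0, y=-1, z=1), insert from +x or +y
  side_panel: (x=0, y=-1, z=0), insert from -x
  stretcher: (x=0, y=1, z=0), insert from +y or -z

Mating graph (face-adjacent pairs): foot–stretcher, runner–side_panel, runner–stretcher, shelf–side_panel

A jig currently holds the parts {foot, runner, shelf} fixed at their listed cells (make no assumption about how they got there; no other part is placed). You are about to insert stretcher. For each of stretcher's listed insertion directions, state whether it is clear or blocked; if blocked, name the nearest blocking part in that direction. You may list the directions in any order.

+y: blocked by foot; -z: clear

+y: nearest on ray is foot@(0, 2, 0) ⇒ blocked
-z: ray from stretcher(0, 1, 0) has no placed part ⇒ clear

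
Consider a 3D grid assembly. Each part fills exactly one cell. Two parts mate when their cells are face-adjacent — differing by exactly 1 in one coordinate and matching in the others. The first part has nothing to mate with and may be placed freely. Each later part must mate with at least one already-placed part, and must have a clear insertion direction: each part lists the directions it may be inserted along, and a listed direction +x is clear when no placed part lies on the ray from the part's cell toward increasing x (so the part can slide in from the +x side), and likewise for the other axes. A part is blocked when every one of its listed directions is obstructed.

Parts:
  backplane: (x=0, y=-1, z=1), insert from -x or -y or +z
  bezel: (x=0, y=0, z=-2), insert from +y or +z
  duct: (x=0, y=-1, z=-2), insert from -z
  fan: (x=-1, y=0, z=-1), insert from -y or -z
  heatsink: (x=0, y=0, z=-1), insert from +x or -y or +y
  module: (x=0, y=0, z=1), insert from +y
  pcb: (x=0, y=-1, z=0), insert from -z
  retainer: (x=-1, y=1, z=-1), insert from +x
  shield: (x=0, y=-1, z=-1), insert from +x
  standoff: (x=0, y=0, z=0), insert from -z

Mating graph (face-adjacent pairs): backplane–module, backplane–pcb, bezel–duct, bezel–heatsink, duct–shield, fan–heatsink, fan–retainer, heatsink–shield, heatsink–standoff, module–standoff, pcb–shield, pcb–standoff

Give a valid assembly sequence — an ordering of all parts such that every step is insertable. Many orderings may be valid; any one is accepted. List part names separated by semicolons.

1. module@(0, 0, 1) [+y clear] — {module}
2. backplane@(0, -1, 1) [-x clear] — {backplane, module}
3. standoff@(0, 0, 0) [-z clear] — {backplane, module, standoff}
4. heatsink@(0, 0, -1) [+x clear] — {backplane, heatsink, module, standoff}
5. bezel@(0, 0, -2) [+y clear] — {backplane, bezel, heatsink, module, standoff}
6. fan@(-1, 0, -1) [-y clear] — {backplane, bezel, fan, heatsink, module, standoff}
7. retainer@(-1, 1, -1) [+x clear] — {backplane, bezel, fan, heatsink, module, retainer, standoff}
8. pcb@(0, -1, 0) [-z clear] — {backplane, bezel, fan, heatsink, module, pcb, retainer, standoff}
9. duct@(0, -1, -2) [-z clear] — {backplane, bezel, duct, fan, heatsink, module, pcb, retainer, standoff}
10. shield@(0, -1, -1) [+x clear] — {backplane, bezel, duct, fan, heatsink, module, pcb, retainer, shield, standoff}

module; backplane; standoff; heatsink; bezel; fan; retainer; pcb; duct; shield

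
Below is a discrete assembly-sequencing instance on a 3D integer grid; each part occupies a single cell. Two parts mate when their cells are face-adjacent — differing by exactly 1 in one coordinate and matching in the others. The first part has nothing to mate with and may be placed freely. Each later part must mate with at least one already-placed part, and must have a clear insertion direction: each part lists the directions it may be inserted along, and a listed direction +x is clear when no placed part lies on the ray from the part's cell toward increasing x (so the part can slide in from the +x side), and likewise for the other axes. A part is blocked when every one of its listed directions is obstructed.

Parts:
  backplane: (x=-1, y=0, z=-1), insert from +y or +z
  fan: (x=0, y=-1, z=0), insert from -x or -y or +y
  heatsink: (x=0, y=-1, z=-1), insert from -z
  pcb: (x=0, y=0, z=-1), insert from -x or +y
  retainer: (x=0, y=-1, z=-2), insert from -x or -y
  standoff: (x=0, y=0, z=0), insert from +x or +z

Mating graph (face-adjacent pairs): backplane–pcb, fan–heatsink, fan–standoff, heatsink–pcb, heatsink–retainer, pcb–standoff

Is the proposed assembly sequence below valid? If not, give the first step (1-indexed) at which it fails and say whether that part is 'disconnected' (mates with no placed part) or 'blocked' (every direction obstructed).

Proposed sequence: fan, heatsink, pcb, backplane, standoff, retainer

1. fan@(0, -1, 0) [-x clear] — {fan}
2. heatsink@(0, -1, -1) [-z clear] — {fan, heatsink}
3. pcb@(0, 0, -1) [-x clear] — {fan, heatsink, pcb}
4. backplane@(-1, 0, -1) [+y clear] — {backplane, fan, heatsink, pcb}
5. standoff@(0, 0, 0) [+x clear] — {backplane, fan, heatsink, pcb, standoff}
6. retainer@(0, -1, -2) [-x clear] — {backplane, fan, heatsink, pcb, retainer, standoff}

Valid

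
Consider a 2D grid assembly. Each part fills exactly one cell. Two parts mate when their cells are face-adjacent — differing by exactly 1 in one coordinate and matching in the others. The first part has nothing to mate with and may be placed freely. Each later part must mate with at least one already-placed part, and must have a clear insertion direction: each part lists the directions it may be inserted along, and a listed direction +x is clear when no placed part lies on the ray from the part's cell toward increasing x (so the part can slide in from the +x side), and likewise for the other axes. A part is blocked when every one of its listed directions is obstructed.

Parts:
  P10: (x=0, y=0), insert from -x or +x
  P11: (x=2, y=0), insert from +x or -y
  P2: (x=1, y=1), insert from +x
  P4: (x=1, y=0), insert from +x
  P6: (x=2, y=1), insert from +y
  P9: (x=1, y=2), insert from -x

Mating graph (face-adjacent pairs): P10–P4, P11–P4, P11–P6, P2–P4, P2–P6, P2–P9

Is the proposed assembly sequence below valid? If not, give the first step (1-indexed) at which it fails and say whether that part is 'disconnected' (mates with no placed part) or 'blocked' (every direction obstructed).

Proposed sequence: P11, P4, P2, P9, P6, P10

1. P11@(2, 0) [+x clear] — {P11}
2. P4@(1, 0) — +x all obstructed ⇒ blocked

Invalid at step 2 (blocked)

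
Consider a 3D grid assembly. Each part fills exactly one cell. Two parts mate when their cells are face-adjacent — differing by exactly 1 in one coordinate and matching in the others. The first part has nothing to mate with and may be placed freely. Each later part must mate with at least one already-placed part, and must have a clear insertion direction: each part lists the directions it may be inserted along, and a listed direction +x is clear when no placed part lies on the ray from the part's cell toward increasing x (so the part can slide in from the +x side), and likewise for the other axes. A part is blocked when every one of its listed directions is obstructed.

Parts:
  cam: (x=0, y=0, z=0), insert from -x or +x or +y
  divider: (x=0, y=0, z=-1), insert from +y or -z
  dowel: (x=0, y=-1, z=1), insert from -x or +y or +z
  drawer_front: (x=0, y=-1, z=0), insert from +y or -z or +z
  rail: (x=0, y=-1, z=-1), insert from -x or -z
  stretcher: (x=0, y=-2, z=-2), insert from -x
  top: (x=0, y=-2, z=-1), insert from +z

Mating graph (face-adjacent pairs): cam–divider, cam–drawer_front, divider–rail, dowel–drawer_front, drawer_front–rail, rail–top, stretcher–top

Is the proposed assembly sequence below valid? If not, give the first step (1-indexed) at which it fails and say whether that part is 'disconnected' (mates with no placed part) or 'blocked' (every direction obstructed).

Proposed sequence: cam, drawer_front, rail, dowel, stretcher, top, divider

1. cam@(0, 0, 0) [-x clear] — {cam}
2. drawer_front@(0, -1, 0) [-z clear] — {cam, drawer_front}
3. rail@(0, -1, -1) [-x clear] — {cam, drawer_front, rail}
4. dowel@(0, -1, 1) [-x clear] — {cam, dowel, drawer_front, rail}
5. stretcher@(0, -2, -2) — no placed neighbour ⇒ disconnected

Invalid at step 5 (disconnected)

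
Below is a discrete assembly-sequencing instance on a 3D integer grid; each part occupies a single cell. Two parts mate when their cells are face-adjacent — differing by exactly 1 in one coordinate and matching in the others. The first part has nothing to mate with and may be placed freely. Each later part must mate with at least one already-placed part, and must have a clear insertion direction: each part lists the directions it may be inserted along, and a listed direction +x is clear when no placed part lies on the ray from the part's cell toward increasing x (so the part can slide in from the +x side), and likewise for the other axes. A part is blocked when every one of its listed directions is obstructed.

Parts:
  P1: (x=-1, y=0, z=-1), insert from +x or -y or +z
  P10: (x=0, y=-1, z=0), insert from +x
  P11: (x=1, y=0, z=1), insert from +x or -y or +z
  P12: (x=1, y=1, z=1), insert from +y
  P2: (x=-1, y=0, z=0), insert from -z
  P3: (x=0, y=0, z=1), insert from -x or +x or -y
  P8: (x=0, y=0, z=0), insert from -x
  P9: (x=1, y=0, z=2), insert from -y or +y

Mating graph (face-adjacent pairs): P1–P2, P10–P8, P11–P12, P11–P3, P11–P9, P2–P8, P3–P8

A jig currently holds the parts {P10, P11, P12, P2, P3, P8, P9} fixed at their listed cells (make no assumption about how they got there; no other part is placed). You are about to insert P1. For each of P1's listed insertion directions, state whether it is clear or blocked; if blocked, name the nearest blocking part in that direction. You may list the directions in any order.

+x: ray from P1(-1, 0, -1) has no placed part ⇒ clear
-y: ray from P1(-1, 0, -1) has no placed part ⇒ clear
+z: nearest on ray is P2@(-1, 0, 0) ⇒ blocked

+x: clear; +z: blocked by P2; -y: clear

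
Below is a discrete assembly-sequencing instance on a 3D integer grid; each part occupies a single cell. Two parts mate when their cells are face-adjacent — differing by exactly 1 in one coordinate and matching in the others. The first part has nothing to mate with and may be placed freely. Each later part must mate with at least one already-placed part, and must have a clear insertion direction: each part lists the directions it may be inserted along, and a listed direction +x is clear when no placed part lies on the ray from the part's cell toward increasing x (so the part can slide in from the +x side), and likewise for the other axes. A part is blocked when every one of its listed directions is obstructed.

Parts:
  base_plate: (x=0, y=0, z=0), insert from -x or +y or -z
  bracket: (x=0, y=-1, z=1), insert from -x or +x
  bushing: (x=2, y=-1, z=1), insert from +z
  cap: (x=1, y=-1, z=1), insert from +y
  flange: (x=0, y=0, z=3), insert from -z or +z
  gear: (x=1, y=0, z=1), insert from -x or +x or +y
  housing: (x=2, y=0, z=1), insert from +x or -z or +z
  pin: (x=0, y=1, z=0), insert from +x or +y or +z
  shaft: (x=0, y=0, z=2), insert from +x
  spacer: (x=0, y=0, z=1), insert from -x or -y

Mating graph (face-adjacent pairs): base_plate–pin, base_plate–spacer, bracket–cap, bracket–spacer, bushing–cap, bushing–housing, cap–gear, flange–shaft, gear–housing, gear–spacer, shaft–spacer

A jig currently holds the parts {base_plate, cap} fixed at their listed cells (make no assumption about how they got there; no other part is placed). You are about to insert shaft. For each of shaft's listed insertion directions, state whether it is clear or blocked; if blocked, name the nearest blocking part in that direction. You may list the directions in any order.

+x: ray from shaft(0, 0, 2) has no placed part ⇒ clear

+x: clear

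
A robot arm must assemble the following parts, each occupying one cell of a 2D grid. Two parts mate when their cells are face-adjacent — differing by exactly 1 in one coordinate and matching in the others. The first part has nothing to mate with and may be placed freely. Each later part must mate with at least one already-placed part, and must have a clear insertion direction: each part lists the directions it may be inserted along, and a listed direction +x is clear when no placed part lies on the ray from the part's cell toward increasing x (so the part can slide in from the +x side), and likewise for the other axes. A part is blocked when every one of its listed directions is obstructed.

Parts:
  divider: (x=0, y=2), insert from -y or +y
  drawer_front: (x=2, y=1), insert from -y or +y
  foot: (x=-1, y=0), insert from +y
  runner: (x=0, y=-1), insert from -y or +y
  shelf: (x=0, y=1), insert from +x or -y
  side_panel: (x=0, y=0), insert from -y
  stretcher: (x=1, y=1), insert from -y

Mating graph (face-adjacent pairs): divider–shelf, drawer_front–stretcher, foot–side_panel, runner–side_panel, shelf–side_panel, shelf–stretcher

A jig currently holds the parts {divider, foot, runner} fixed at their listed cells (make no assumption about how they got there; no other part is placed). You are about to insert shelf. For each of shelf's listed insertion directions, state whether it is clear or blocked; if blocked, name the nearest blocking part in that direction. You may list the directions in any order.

+x: clear; -y: blocked by runner

+x: ray from shelf(0, 1) has no placed part ⇒ clear
-y: nearest on ray is runner@(0, -1) ⇒ blocked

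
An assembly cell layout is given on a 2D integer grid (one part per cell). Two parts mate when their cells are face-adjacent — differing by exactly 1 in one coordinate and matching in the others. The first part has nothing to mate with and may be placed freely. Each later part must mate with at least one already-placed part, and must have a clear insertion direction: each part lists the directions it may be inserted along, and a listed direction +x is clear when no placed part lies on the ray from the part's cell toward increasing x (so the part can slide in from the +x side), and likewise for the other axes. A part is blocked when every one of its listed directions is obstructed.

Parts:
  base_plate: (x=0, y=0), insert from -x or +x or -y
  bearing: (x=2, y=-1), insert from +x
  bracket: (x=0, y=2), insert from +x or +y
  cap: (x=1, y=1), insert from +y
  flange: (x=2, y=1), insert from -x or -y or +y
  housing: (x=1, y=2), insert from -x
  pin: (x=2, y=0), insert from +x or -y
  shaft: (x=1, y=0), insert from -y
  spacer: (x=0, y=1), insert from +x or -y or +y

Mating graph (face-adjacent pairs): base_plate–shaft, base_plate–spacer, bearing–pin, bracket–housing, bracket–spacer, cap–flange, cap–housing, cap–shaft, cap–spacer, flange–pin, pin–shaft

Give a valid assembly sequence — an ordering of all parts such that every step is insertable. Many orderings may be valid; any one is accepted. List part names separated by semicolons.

1. flange@(2, 1) [-x clear] — {flange}
2. cap@(1, 1) [+y clear] — {cap, flange}
3. housing@(1, 2) [-x clear] — {cap, flange, housing}
4. shaft@(1, 0) [-y clear] — {cap, flange, housing, shaft}
5. base_plate@(0, 0) [-x clear] — {base_plate, cap, flange, housing, shaft}
6. spacer@(0, 1) [+y clear] — {base_plate, cap, flange, housing, shaft, spacer}
7. bracket@(0, 2) [+y clear] — {base_plate, bracket, cap, flange, housing, shaft, spacer}
8. pin@(2, 0) [+x clear] — {base_plate, bracket, cap, flange, housing, pin, shaft, spacer}
9. bearing@(2, -1) [+x clear] — {base_plate, bearing, bracket, cap, flange, housing, pin, shaft, spacer}

flange; cap; housing; shaft; base_plate; spacer; bracket; pin; bearing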